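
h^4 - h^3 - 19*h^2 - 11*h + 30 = (h - 5)*(h - 1)*(h + 2)*(h + 3)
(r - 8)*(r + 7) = r^2 - r - 56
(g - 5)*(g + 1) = g^2 - 4*g - 5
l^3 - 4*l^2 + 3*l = l*(l - 3)*(l - 1)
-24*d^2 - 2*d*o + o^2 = (-6*d + o)*(4*d + o)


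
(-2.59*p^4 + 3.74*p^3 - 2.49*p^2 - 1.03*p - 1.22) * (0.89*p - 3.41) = -2.3051*p^5 + 12.1605*p^4 - 14.9695*p^3 + 7.5742*p^2 + 2.4265*p + 4.1602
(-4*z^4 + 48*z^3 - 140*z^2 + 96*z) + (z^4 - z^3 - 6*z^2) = -3*z^4 + 47*z^3 - 146*z^2 + 96*z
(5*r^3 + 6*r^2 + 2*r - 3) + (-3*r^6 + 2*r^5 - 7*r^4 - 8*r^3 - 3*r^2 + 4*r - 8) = -3*r^6 + 2*r^5 - 7*r^4 - 3*r^3 + 3*r^2 + 6*r - 11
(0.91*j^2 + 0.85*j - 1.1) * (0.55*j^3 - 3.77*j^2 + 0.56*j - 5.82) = 0.5005*j^5 - 2.9632*j^4 - 3.2999*j^3 - 0.6732*j^2 - 5.563*j + 6.402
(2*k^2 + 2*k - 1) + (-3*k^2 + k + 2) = -k^2 + 3*k + 1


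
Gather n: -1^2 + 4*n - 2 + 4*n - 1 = 8*n - 4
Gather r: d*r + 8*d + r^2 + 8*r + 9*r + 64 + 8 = 8*d + r^2 + r*(d + 17) + 72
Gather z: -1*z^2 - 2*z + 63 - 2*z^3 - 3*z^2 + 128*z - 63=-2*z^3 - 4*z^2 + 126*z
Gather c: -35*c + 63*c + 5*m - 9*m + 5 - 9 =28*c - 4*m - 4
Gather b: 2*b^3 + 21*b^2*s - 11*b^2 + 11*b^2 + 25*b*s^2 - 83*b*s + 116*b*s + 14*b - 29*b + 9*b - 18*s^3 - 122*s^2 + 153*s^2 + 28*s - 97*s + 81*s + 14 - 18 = 2*b^3 + 21*b^2*s + b*(25*s^2 + 33*s - 6) - 18*s^3 + 31*s^2 + 12*s - 4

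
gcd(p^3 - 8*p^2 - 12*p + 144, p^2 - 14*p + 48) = p - 6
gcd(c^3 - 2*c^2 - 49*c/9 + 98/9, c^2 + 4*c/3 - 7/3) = c + 7/3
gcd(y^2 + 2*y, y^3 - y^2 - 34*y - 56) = y + 2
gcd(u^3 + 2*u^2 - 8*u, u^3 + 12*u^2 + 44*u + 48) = u + 4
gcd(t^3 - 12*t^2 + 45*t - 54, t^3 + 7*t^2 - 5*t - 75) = t - 3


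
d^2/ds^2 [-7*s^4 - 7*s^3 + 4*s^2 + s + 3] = -84*s^2 - 42*s + 8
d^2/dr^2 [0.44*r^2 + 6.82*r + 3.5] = 0.880000000000000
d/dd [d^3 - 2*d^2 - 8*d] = 3*d^2 - 4*d - 8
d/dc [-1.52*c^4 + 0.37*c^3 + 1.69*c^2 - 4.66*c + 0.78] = -6.08*c^3 + 1.11*c^2 + 3.38*c - 4.66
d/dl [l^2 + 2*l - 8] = 2*l + 2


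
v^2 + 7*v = v*(v + 7)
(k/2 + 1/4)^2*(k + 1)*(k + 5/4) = k^4/4 + 13*k^3/16 + 15*k^2/16 + 29*k/64 + 5/64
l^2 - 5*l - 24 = (l - 8)*(l + 3)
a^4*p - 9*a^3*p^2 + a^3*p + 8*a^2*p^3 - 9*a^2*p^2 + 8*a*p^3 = a*(a - 8*p)*(a - p)*(a*p + p)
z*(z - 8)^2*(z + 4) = z^4 - 12*z^3 + 256*z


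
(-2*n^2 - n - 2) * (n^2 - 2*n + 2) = -2*n^4 + 3*n^3 - 4*n^2 + 2*n - 4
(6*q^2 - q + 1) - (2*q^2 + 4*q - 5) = 4*q^2 - 5*q + 6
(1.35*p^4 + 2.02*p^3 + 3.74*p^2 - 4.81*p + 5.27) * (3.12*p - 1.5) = 4.212*p^5 + 4.2774*p^4 + 8.6388*p^3 - 20.6172*p^2 + 23.6574*p - 7.905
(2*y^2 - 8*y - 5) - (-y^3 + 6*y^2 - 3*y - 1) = y^3 - 4*y^2 - 5*y - 4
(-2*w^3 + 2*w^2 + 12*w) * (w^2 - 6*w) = -2*w^5 + 14*w^4 - 72*w^2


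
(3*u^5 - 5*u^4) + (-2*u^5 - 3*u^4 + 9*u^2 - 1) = u^5 - 8*u^4 + 9*u^2 - 1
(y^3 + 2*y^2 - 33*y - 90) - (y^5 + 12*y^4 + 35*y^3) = -y^5 - 12*y^4 - 34*y^3 + 2*y^2 - 33*y - 90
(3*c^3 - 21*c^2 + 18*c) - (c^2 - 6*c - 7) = 3*c^3 - 22*c^2 + 24*c + 7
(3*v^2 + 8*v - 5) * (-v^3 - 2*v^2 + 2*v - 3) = -3*v^5 - 14*v^4 - 5*v^3 + 17*v^2 - 34*v + 15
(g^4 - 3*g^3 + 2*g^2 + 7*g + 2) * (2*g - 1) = 2*g^5 - 7*g^4 + 7*g^3 + 12*g^2 - 3*g - 2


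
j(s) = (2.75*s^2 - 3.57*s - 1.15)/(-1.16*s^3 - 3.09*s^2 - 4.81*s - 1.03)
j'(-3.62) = 0.64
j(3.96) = -0.20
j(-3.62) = 1.55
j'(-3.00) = 0.92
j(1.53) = 0.01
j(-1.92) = 3.15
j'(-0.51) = -2.30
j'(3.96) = -0.01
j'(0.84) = -0.57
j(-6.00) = 0.71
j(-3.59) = 1.57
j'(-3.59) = 0.66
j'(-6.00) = 0.18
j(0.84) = 0.28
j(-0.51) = 1.79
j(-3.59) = 1.57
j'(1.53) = -0.25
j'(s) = (5.5*s - 3.57)/(-1.16*s^3 - 3.09*s^2 - 4.81*s - 1.03) + (2.75*s^2 - 3.57*s - 1.15)*(3.48*s^2 + 6.18*s + 4.81)/(-1.16*s^3 - 3.09*s^2 - 4.81*s - 1.03)^2 = (3.19*s^4 - 8.2824*s^3 - 28.2608*s^2 - 12.772*s - 1.8544)/(1.3456*s^6 + 7.1688*s^5 + 20.7073*s^4 + 32.1154*s^3 + 29.5015*s^2 + 9.9086*s + 1.0609)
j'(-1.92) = 0.81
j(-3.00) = 2.03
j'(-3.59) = 0.66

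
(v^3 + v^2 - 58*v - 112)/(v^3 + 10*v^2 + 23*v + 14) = (v - 8)/(v + 1)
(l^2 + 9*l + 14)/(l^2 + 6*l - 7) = (l + 2)/(l - 1)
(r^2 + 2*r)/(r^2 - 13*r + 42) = r*(r + 2)/(r^2 - 13*r + 42)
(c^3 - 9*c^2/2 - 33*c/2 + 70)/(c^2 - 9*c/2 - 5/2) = (2*c^2 + c - 28)/(2*c + 1)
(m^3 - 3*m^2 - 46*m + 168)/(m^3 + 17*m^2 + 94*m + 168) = (m^2 - 10*m + 24)/(m^2 + 10*m + 24)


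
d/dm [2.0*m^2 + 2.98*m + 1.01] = 4.0*m + 2.98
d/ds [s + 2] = 1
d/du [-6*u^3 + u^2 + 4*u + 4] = -18*u^2 + 2*u + 4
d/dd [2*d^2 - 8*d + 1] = 4*d - 8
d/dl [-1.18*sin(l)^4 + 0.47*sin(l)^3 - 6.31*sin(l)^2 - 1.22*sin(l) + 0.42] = (-4.72*sin(l)^3 + 1.41*sin(l)^2 - 12.62*sin(l) - 1.22)*cos(l)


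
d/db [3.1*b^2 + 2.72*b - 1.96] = 6.2*b + 2.72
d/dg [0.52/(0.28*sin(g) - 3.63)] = -0.1456*cos(g)/(0.28*sin(g) - 3.63)^2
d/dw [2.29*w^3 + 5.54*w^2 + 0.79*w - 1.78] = 6.87*w^2 + 11.08*w + 0.79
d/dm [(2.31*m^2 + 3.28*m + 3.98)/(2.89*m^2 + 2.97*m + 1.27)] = (-2.6185*m^2 - 17.137*m - 7.655)/(8.3521*m^4 + 17.1666*m^3 + 16.1615*m^2 + 7.5438*m + 1.6129)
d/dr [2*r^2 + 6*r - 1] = 4*r + 6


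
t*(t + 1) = t^2 + t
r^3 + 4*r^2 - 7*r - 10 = (r - 2)*(r + 1)*(r + 5)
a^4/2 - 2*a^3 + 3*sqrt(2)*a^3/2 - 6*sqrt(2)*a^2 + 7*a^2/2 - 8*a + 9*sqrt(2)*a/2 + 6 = (a/2 + sqrt(2))*(a - 3)*(a - 1)*(a + sqrt(2))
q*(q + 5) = q^2 + 5*q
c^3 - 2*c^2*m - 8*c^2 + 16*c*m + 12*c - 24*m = (c - 6)*(c - 2)*(c - 2*m)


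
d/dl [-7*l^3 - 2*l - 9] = -21*l^2 - 2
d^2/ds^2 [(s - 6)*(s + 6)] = 2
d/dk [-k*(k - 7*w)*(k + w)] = -3*k^2 + 12*k*w + 7*w^2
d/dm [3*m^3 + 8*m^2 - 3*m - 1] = 9*m^2 + 16*m - 3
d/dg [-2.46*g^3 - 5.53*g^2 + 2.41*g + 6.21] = -7.38*g^2 - 11.06*g + 2.41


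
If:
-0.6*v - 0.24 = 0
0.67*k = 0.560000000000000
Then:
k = 0.84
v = -0.40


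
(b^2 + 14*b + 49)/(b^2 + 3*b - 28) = (b + 7)/(b - 4)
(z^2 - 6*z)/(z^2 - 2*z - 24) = z/(z + 4)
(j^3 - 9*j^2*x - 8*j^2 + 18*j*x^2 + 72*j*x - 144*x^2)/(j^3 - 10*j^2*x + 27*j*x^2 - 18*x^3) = (8 - j)/(-j + x)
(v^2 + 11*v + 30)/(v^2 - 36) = (v + 5)/(v - 6)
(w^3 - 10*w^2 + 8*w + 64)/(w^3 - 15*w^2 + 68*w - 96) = (w + 2)/(w - 3)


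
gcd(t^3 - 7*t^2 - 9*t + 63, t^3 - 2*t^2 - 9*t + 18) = t^2 - 9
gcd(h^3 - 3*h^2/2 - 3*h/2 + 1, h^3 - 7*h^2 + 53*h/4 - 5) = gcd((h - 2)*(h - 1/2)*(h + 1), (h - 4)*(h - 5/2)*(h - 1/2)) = h - 1/2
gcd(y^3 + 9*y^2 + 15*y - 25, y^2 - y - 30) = y + 5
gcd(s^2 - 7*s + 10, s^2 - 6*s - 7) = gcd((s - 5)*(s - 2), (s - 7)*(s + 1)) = 1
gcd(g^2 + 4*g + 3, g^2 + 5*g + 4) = g + 1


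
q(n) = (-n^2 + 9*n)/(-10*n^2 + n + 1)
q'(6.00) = 0.03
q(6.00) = -0.05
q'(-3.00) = 0.10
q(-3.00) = 0.39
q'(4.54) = 0.05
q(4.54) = -0.10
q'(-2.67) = 0.12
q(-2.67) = 0.43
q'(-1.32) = 0.53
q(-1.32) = 0.77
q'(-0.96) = 1.10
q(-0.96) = 1.04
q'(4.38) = 0.05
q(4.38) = -0.11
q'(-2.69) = 0.12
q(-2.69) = 0.42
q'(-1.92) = 0.24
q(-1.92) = 0.55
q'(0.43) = 140.10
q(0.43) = -8.79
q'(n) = (9 - 2*n)/(-10*n^2 + n + 1) + (20*n - 1)*(-n^2 + 9*n)/(-10*n^2 + n + 1)^2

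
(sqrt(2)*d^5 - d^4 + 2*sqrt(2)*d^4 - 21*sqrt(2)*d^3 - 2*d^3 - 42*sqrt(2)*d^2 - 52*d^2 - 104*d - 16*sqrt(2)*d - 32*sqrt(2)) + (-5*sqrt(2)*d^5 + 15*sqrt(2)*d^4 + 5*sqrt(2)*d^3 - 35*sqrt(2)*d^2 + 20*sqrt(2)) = -4*sqrt(2)*d^5 - d^4 + 17*sqrt(2)*d^4 - 16*sqrt(2)*d^3 - 2*d^3 - 77*sqrt(2)*d^2 - 52*d^2 - 104*d - 16*sqrt(2)*d - 12*sqrt(2)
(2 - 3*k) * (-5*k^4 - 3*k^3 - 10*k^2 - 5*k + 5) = 15*k^5 - k^4 + 24*k^3 - 5*k^2 - 25*k + 10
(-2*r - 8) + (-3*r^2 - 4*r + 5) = -3*r^2 - 6*r - 3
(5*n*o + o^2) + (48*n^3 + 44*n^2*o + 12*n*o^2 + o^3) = 48*n^3 + 44*n^2*o + 12*n*o^2 + 5*n*o + o^3 + o^2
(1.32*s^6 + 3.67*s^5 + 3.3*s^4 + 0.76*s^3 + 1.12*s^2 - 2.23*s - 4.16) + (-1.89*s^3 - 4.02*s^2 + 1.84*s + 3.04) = 1.32*s^6 + 3.67*s^5 + 3.3*s^4 - 1.13*s^3 - 2.9*s^2 - 0.39*s - 1.12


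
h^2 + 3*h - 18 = (h - 3)*(h + 6)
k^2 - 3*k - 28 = (k - 7)*(k + 4)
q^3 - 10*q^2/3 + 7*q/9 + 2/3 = (q - 3)*(q - 2/3)*(q + 1/3)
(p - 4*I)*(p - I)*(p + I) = p^3 - 4*I*p^2 + p - 4*I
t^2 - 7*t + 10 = (t - 5)*(t - 2)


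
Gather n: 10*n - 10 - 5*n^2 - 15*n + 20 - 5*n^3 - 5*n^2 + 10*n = -5*n^3 - 10*n^2 + 5*n + 10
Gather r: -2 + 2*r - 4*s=2*r - 4*s - 2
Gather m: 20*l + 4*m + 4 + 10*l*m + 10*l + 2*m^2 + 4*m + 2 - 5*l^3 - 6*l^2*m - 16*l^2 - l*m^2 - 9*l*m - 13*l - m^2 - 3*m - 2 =-5*l^3 - 16*l^2 + 17*l + m^2*(1 - l) + m*(-6*l^2 + l + 5) + 4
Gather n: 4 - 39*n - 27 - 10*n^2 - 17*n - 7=-10*n^2 - 56*n - 30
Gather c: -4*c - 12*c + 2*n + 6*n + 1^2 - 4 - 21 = -16*c + 8*n - 24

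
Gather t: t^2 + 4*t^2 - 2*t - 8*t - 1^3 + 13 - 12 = 5*t^2 - 10*t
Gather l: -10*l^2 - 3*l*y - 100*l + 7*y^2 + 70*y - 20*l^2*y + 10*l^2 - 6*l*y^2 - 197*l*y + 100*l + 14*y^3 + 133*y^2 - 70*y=-20*l^2*y + l*(-6*y^2 - 200*y) + 14*y^3 + 140*y^2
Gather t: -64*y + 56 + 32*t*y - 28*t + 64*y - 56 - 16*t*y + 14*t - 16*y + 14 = t*(16*y - 14) - 16*y + 14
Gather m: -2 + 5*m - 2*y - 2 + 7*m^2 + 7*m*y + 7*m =7*m^2 + m*(7*y + 12) - 2*y - 4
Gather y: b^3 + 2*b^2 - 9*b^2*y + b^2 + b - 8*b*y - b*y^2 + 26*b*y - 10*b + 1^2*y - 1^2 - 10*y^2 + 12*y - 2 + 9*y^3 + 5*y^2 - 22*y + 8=b^3 + 3*b^2 - 9*b + 9*y^3 + y^2*(-b - 5) + y*(-9*b^2 + 18*b - 9) + 5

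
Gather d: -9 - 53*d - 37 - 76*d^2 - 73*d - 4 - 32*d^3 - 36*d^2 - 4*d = -32*d^3 - 112*d^2 - 130*d - 50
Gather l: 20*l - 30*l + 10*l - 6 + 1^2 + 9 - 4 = 0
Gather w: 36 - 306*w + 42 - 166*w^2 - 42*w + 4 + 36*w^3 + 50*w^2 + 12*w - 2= 36*w^3 - 116*w^2 - 336*w + 80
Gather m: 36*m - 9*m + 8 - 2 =27*m + 6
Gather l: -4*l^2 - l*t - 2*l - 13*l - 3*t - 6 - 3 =-4*l^2 + l*(-t - 15) - 3*t - 9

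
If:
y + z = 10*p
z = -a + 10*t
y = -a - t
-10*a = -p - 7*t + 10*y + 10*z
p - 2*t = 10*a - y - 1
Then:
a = 821/9401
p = -76/9401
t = 14/1343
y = -919/9401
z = 159/9401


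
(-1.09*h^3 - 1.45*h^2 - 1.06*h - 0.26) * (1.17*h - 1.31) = -1.2753*h^4 - 0.2686*h^3 + 0.6593*h^2 + 1.0844*h + 0.3406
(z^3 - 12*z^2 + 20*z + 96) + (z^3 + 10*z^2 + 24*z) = 2*z^3 - 2*z^2 + 44*z + 96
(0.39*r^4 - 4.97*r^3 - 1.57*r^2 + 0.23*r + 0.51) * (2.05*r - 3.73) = 0.7995*r^5 - 11.6432*r^4 + 15.3196*r^3 + 6.3276*r^2 + 0.1876*r - 1.9023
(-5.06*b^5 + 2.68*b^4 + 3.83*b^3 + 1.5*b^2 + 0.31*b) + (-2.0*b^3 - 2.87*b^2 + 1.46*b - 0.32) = -5.06*b^5 + 2.68*b^4 + 1.83*b^3 - 1.37*b^2 + 1.77*b - 0.32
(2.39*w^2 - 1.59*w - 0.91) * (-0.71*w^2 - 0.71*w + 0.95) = -1.6969*w^4 - 0.568*w^3 + 4.0455*w^2 - 0.8644*w - 0.8645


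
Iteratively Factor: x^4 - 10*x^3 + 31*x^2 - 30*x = (x - 3)*(x^3 - 7*x^2 + 10*x) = (x - 3)*(x - 2)*(x^2 - 5*x) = (x - 5)*(x - 3)*(x - 2)*(x)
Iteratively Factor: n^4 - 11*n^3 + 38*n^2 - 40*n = (n - 2)*(n^3 - 9*n^2 + 20*n) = (n - 4)*(n - 2)*(n^2 - 5*n) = n*(n - 4)*(n - 2)*(n - 5)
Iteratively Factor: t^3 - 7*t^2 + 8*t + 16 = (t + 1)*(t^2 - 8*t + 16) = (t - 4)*(t + 1)*(t - 4)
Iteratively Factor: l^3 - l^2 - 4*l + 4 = (l - 1)*(l^2 - 4) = (l - 2)*(l - 1)*(l + 2)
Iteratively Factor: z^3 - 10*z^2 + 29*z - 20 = (z - 4)*(z^2 - 6*z + 5) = (z - 5)*(z - 4)*(z - 1)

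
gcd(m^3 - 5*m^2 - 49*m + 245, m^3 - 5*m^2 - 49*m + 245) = m^3 - 5*m^2 - 49*m + 245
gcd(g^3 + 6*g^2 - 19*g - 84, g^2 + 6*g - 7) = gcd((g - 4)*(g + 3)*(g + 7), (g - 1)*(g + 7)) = g + 7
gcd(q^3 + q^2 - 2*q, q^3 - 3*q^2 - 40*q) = q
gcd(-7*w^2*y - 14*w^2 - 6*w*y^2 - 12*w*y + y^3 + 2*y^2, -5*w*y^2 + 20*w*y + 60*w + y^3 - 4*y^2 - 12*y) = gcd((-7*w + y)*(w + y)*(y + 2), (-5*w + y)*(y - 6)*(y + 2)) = y + 2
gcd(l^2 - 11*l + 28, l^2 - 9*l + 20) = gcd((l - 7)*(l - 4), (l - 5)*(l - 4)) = l - 4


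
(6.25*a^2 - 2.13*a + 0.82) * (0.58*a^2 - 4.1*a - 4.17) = 3.625*a^4 - 26.8604*a^3 - 16.8539*a^2 + 5.5201*a - 3.4194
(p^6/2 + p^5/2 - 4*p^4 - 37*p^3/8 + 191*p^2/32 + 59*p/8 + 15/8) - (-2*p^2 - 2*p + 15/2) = p^6/2 + p^5/2 - 4*p^4 - 37*p^3/8 + 255*p^2/32 + 75*p/8 - 45/8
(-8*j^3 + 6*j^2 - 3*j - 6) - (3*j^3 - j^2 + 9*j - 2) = -11*j^3 + 7*j^2 - 12*j - 4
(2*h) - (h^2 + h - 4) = -h^2 + h + 4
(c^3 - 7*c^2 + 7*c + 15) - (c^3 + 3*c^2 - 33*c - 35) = -10*c^2 + 40*c + 50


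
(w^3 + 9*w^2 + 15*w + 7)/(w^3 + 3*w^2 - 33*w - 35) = (w + 1)/(w - 5)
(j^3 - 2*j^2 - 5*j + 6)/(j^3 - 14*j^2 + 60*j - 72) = (j^3 - 2*j^2 - 5*j + 6)/(j^3 - 14*j^2 + 60*j - 72)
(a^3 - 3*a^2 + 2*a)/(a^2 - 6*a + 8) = a*(a - 1)/(a - 4)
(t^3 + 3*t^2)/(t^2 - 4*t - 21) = t^2/(t - 7)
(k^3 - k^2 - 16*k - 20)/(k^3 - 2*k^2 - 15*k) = (k^2 + 4*k + 4)/(k*(k + 3))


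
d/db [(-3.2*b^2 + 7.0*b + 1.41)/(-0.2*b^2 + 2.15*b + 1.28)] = (-5.48*b^2 - 7.628*b + 5.9285)/(0.04*b^4 - 0.86*b^3 + 4.1105*b^2 + 5.504*b + 1.6384)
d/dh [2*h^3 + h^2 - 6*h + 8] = 6*h^2 + 2*h - 6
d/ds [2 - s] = -1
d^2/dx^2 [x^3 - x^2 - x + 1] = 6*x - 2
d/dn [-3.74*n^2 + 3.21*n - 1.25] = 3.21 - 7.48*n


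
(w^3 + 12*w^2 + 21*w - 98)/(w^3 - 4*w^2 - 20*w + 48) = (w^2 + 14*w + 49)/(w^2 - 2*w - 24)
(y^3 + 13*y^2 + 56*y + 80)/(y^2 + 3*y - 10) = (y^2 + 8*y + 16)/(y - 2)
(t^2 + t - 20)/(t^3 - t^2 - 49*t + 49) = (t^2 + t - 20)/(t^3 - t^2 - 49*t + 49)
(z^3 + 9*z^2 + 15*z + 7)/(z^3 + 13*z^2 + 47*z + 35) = (z + 1)/(z + 5)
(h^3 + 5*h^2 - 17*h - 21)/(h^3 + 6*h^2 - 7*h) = (h^2 - 2*h - 3)/(h*(h - 1))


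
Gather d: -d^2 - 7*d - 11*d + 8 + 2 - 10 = -d^2 - 18*d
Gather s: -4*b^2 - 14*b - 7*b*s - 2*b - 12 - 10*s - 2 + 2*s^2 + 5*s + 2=-4*b^2 - 16*b + 2*s^2 + s*(-7*b - 5) - 12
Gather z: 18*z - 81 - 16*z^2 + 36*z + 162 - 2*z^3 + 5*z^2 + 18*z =-2*z^3 - 11*z^2 + 72*z + 81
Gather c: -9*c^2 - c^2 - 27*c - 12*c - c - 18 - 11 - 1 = -10*c^2 - 40*c - 30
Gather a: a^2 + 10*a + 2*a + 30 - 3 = a^2 + 12*a + 27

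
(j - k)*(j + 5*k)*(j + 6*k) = j^3 + 10*j^2*k + 19*j*k^2 - 30*k^3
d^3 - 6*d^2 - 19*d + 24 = (d - 8)*(d - 1)*(d + 3)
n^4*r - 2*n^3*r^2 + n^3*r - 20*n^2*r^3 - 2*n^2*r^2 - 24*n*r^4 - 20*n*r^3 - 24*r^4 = (n - 6*r)*(n + 2*r)^2*(n*r + r)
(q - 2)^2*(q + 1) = q^3 - 3*q^2 + 4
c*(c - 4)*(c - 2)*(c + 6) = c^4 - 28*c^2 + 48*c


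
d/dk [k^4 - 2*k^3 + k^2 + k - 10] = 4*k^3 - 6*k^2 + 2*k + 1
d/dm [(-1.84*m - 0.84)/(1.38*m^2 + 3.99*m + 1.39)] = (2.5392*m^2 + 2.3184*m + 0.794)/(1.9044*m^4 + 11.0124*m^3 + 19.7565*m^2 + 11.0922*m + 1.9321)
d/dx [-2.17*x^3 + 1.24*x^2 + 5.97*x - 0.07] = -6.51*x^2 + 2.48*x + 5.97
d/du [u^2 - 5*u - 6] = 2*u - 5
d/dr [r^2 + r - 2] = 2*r + 1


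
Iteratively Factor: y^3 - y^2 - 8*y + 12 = (y - 2)*(y^2 + y - 6) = (y - 2)^2*(y + 3)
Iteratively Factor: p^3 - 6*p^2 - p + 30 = (p + 2)*(p^2 - 8*p + 15) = (p - 3)*(p + 2)*(p - 5)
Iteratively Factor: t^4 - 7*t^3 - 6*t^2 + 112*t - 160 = (t - 4)*(t^3 - 3*t^2 - 18*t + 40) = (t - 5)*(t - 4)*(t^2 + 2*t - 8) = (t - 5)*(t - 4)*(t - 2)*(t + 4)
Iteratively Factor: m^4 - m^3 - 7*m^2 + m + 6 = (m + 2)*(m^3 - 3*m^2 - m + 3) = (m + 1)*(m + 2)*(m^2 - 4*m + 3) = (m - 3)*(m + 1)*(m + 2)*(m - 1)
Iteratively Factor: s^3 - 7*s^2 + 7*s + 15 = (s - 5)*(s^2 - 2*s - 3) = (s - 5)*(s + 1)*(s - 3)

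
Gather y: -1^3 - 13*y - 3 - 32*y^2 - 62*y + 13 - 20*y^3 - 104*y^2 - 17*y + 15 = -20*y^3 - 136*y^2 - 92*y + 24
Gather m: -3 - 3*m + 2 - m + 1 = -4*m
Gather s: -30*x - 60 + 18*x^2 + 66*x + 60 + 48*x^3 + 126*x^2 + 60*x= 48*x^3 + 144*x^2 + 96*x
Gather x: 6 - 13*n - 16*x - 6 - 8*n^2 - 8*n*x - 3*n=-8*n^2 - 16*n + x*(-8*n - 16)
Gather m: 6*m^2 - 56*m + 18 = 6*m^2 - 56*m + 18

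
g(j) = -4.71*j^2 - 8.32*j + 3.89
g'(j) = -9.42*j - 8.32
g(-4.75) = -62.86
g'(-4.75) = 36.42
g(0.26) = 1.41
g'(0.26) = -10.77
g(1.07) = -10.40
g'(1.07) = -18.40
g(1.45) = -18.08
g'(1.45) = -21.98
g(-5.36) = -86.83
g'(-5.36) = 42.17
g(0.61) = -2.94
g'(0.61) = -14.07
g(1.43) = -17.64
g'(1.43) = -21.79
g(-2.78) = -9.38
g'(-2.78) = 17.87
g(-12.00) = -574.51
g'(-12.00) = 104.72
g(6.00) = -215.59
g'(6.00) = -64.84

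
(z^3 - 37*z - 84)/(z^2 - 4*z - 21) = z + 4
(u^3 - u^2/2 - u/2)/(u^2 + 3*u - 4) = u*(2*u + 1)/(2*(u + 4))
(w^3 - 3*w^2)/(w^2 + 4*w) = w*(w - 3)/(w + 4)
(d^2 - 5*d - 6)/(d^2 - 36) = (d + 1)/(d + 6)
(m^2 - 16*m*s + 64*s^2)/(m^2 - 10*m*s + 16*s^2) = (-m + 8*s)/(-m + 2*s)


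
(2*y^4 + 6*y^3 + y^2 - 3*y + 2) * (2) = 4*y^4 + 12*y^3 + 2*y^2 - 6*y + 4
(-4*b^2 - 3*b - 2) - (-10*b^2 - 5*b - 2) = 6*b^2 + 2*b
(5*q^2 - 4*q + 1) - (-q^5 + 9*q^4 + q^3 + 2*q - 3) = q^5 - 9*q^4 - q^3 + 5*q^2 - 6*q + 4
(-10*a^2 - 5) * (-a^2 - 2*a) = 10*a^4 + 20*a^3 + 5*a^2 + 10*a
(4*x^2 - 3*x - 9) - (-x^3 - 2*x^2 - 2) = x^3 + 6*x^2 - 3*x - 7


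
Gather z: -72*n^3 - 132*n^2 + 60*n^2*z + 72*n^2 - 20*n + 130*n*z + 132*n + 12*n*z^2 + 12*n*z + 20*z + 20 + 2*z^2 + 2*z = -72*n^3 - 60*n^2 + 112*n + z^2*(12*n + 2) + z*(60*n^2 + 142*n + 22) + 20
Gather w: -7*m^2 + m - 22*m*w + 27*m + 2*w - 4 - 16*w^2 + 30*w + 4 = -7*m^2 + 28*m - 16*w^2 + w*(32 - 22*m)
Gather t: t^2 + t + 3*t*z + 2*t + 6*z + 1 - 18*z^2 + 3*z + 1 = t^2 + t*(3*z + 3) - 18*z^2 + 9*z + 2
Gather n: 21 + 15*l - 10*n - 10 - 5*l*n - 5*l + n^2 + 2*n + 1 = 10*l + n^2 + n*(-5*l - 8) + 12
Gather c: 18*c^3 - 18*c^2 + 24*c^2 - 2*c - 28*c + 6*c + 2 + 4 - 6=18*c^3 + 6*c^2 - 24*c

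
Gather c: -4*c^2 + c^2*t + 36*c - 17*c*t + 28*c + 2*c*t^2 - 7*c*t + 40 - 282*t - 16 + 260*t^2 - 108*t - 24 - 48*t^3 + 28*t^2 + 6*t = c^2*(t - 4) + c*(2*t^2 - 24*t + 64) - 48*t^3 + 288*t^2 - 384*t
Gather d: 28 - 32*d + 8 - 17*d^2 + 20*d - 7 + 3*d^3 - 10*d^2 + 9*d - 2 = 3*d^3 - 27*d^2 - 3*d + 27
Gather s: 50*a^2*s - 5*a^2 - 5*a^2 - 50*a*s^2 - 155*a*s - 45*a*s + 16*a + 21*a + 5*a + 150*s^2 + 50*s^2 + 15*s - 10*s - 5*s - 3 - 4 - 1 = -10*a^2 + 42*a + s^2*(200 - 50*a) + s*(50*a^2 - 200*a) - 8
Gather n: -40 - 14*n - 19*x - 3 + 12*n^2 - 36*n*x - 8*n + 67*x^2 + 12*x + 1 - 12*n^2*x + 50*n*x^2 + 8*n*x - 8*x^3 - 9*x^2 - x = n^2*(12 - 12*x) + n*(50*x^2 - 28*x - 22) - 8*x^3 + 58*x^2 - 8*x - 42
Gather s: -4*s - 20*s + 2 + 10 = 12 - 24*s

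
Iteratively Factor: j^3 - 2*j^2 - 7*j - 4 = (j + 1)*(j^2 - 3*j - 4) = (j - 4)*(j + 1)*(j + 1)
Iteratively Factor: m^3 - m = (m - 1)*(m^2 + m) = (m - 1)*(m + 1)*(m)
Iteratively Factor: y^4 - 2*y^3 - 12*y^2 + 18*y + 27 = (y + 3)*(y^3 - 5*y^2 + 3*y + 9) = (y + 1)*(y + 3)*(y^2 - 6*y + 9) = (y - 3)*(y + 1)*(y + 3)*(y - 3)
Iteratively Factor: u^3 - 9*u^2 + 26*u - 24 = (u - 3)*(u^2 - 6*u + 8) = (u - 4)*(u - 3)*(u - 2)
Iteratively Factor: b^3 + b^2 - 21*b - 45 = (b + 3)*(b^2 - 2*b - 15) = (b - 5)*(b + 3)*(b + 3)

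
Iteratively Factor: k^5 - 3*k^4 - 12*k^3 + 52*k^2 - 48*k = (k - 2)*(k^4 - k^3 - 14*k^2 + 24*k) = (k - 2)^2*(k^3 + k^2 - 12*k) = (k - 2)^2*(k + 4)*(k^2 - 3*k) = k*(k - 2)^2*(k + 4)*(k - 3)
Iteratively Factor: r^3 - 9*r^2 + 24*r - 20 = (r - 2)*(r^2 - 7*r + 10) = (r - 5)*(r - 2)*(r - 2)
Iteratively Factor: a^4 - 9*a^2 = (a)*(a^3 - 9*a) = a*(a + 3)*(a^2 - 3*a) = a^2*(a + 3)*(a - 3)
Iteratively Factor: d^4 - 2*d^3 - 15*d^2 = (d + 3)*(d^3 - 5*d^2) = d*(d + 3)*(d^2 - 5*d) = d*(d - 5)*(d + 3)*(d)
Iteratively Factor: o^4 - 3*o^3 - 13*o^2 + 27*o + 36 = (o + 3)*(o^3 - 6*o^2 + 5*o + 12) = (o - 4)*(o + 3)*(o^2 - 2*o - 3) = (o - 4)*(o + 1)*(o + 3)*(o - 3)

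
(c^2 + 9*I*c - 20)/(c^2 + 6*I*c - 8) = (c + 5*I)/(c + 2*I)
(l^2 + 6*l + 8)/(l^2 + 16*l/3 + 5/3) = 3*(l^2 + 6*l + 8)/(3*l^2 + 16*l + 5)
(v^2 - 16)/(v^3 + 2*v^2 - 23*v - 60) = (v - 4)/(v^2 - 2*v - 15)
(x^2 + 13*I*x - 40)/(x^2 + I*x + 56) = (x + 5*I)/(x - 7*I)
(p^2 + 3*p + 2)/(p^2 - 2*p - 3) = (p + 2)/(p - 3)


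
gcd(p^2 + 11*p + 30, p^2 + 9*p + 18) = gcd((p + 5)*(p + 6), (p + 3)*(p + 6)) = p + 6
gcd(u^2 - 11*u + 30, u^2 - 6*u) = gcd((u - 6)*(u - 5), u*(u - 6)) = u - 6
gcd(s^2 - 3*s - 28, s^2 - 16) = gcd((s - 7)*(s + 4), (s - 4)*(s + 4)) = s + 4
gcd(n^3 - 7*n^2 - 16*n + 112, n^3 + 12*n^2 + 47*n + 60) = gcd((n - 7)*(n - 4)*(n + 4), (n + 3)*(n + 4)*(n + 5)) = n + 4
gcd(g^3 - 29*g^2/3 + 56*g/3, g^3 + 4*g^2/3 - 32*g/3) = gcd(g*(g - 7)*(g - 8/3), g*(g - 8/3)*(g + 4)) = g^2 - 8*g/3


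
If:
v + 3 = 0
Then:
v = -3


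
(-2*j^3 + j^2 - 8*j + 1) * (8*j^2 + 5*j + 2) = -16*j^5 - 2*j^4 - 63*j^3 - 30*j^2 - 11*j + 2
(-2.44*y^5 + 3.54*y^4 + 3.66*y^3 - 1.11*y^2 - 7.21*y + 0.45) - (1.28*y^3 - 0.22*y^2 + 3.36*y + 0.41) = -2.44*y^5 + 3.54*y^4 + 2.38*y^3 - 0.89*y^2 - 10.57*y + 0.04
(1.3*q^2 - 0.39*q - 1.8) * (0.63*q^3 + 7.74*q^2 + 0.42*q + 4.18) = 0.819*q^5 + 9.8163*q^4 - 3.6066*q^3 - 8.6618*q^2 - 2.3862*q - 7.524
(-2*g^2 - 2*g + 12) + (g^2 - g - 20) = -g^2 - 3*g - 8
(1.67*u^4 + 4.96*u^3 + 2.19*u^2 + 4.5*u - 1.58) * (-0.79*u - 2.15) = -1.3193*u^5 - 7.5089*u^4 - 12.3941*u^3 - 8.2635*u^2 - 8.4268*u + 3.397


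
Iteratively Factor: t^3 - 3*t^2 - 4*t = (t)*(t^2 - 3*t - 4) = t*(t - 4)*(t + 1)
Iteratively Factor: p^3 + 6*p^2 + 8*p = (p + 4)*(p^2 + 2*p) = p*(p + 4)*(p + 2)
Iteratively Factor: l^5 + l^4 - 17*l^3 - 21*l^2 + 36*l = (l)*(l^4 + l^3 - 17*l^2 - 21*l + 36) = l*(l - 1)*(l^3 + 2*l^2 - 15*l - 36) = l*(l - 4)*(l - 1)*(l^2 + 6*l + 9) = l*(l - 4)*(l - 1)*(l + 3)*(l + 3)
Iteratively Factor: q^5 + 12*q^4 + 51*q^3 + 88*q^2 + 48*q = (q + 4)*(q^4 + 8*q^3 + 19*q^2 + 12*q) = (q + 3)*(q + 4)*(q^3 + 5*q^2 + 4*q) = (q + 3)*(q + 4)^2*(q^2 + q) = (q + 1)*(q + 3)*(q + 4)^2*(q)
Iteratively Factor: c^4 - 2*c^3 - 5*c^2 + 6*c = (c - 3)*(c^3 + c^2 - 2*c) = c*(c - 3)*(c^2 + c - 2) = c*(c - 3)*(c + 2)*(c - 1)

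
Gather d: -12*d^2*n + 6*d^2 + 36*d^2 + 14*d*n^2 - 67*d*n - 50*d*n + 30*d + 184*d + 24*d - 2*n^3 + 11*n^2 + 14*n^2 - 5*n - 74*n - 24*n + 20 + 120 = d^2*(42 - 12*n) + d*(14*n^2 - 117*n + 238) - 2*n^3 + 25*n^2 - 103*n + 140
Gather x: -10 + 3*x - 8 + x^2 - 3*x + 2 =x^2 - 16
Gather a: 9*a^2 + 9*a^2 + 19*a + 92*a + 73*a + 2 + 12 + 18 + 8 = 18*a^2 + 184*a + 40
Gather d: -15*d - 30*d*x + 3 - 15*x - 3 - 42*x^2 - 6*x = d*(-30*x - 15) - 42*x^2 - 21*x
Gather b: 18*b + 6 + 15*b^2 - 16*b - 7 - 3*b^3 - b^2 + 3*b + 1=-3*b^3 + 14*b^2 + 5*b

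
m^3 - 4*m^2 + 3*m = m*(m - 3)*(m - 1)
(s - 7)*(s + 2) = s^2 - 5*s - 14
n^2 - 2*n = n*(n - 2)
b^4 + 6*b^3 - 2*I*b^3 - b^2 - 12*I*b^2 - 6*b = b*(b + 6)*(b - I)^2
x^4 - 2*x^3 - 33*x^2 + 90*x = x*(x - 5)*(x - 3)*(x + 6)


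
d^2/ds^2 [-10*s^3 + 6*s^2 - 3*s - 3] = 12 - 60*s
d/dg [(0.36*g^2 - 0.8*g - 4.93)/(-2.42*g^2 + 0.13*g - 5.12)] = (-1.8892*g^2 - 27.5476*g + 4.7369)/(5.8564*g^4 - 0.6292*g^3 + 24.7977*g^2 - 1.3312*g + 26.2144)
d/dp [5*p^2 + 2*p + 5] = 10*p + 2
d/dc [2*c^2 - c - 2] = 4*c - 1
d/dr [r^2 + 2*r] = 2*r + 2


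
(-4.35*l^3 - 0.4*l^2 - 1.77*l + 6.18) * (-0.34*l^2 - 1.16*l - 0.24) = 1.479*l^5 + 5.182*l^4 + 2.1098*l^3 + 0.048*l^2 - 6.744*l - 1.4832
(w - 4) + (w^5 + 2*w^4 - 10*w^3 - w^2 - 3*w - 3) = w^5 + 2*w^4 - 10*w^3 - w^2 - 2*w - 7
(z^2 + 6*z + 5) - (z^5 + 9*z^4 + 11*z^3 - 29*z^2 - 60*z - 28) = -z^5 - 9*z^4 - 11*z^3 + 30*z^2 + 66*z + 33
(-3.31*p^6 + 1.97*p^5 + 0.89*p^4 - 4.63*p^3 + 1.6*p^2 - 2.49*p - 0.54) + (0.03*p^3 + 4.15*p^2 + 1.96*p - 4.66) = -3.31*p^6 + 1.97*p^5 + 0.89*p^4 - 4.6*p^3 + 5.75*p^2 - 0.53*p - 5.2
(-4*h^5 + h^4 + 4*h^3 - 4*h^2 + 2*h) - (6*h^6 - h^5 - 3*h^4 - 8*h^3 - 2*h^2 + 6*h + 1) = -6*h^6 - 3*h^5 + 4*h^4 + 12*h^3 - 2*h^2 - 4*h - 1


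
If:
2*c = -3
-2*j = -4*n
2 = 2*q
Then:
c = -3/2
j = 2*n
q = 1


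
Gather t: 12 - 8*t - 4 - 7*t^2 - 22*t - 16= -7*t^2 - 30*t - 8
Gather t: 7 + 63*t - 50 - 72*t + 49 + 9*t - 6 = 0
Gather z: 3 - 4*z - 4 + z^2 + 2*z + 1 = z^2 - 2*z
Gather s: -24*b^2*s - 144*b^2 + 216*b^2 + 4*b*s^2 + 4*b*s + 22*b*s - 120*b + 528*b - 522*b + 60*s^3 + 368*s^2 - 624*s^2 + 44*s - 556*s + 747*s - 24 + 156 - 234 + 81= 72*b^2 - 114*b + 60*s^3 + s^2*(4*b - 256) + s*(-24*b^2 + 26*b + 235) - 21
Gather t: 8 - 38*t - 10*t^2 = -10*t^2 - 38*t + 8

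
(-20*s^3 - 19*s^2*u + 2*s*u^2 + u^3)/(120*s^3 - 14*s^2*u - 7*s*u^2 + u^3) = (-20*s^3 - 19*s^2*u + 2*s*u^2 + u^3)/(120*s^3 - 14*s^2*u - 7*s*u^2 + u^3)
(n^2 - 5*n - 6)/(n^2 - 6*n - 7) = (n - 6)/(n - 7)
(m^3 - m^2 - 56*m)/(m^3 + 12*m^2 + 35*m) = (m - 8)/(m + 5)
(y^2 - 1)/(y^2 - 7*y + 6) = (y + 1)/(y - 6)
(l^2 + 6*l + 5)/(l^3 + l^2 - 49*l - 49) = (l + 5)/(l^2 - 49)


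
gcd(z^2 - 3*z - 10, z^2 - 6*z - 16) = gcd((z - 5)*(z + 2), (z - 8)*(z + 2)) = z + 2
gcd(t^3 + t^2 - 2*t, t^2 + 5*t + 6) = t + 2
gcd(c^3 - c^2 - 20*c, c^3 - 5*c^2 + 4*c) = c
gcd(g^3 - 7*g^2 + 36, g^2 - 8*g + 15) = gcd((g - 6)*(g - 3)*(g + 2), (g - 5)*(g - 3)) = g - 3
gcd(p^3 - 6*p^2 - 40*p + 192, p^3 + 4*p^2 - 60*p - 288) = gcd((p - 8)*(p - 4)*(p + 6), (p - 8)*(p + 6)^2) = p^2 - 2*p - 48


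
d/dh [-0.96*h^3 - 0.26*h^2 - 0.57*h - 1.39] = -2.88*h^2 - 0.52*h - 0.57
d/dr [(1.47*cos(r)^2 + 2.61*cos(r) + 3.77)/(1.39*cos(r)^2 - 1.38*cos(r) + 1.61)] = (5.6565*cos(r)^2 + 5.7472*cos(r) - 9.4047)*sin(r)/(1.9321*cos(r)^4 - 3.8364*cos(r)^3 + 6.3802*cos(r)^2 - 4.4436*cos(r) + 2.5921)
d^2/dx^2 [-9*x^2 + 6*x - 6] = -18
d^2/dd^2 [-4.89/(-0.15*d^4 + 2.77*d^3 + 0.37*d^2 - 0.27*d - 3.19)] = ((-8.802*d^2 + 81.2718*d + 3.6186)*(0.15*d^4 - 2.77*d^3 - 0.37*d^2 + 0.27*d + 3.19) + 4.89*(0.6*d^3 - 8.31*d^2 - 0.74*d + 0.27)*(1.2*d^3 - 16.62*d^2 - 1.48*d + 0.54))/(0.15*d^4 - 2.77*d^3 - 0.37*d^2 + 0.27*d + 3.19)^3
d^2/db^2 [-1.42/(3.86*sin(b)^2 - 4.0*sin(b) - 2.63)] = (-84.629728*sin(b)^4 + 65.7744*sin(b)^3 + 46.562368*sin(b)^2 - 116.6104*sin(b) + 74.271112)/(-3.86*sin(b)^2 + 4.0*sin(b) + 2.63)^3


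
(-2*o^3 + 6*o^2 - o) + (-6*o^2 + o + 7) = 7 - 2*o^3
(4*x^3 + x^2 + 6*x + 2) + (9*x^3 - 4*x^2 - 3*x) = 13*x^3 - 3*x^2 + 3*x + 2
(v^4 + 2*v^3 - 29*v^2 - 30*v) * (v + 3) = v^5 + 5*v^4 - 23*v^3 - 117*v^2 - 90*v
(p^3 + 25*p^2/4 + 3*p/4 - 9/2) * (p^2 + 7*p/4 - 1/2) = p^5 + 8*p^4 + 179*p^3/16 - 101*p^2/16 - 33*p/4 + 9/4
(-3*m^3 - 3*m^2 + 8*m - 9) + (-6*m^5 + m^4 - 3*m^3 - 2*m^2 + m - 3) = -6*m^5 + m^4 - 6*m^3 - 5*m^2 + 9*m - 12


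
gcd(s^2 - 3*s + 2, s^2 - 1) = s - 1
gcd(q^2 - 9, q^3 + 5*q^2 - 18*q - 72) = q + 3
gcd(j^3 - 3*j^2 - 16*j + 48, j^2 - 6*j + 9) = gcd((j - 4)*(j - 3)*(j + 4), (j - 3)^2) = j - 3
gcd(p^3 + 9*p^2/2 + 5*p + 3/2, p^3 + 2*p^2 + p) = p + 1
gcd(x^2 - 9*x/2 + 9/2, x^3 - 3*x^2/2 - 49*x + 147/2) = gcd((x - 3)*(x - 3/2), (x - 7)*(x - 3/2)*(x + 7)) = x - 3/2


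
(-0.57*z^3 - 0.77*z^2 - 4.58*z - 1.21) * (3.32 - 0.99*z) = 0.5643*z^4 - 1.1301*z^3 + 1.9778*z^2 - 14.0077*z - 4.0172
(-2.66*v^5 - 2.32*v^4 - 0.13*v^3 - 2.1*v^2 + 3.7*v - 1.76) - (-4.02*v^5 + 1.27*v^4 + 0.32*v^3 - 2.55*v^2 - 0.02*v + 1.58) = 1.36*v^5 - 3.59*v^4 - 0.45*v^3 + 0.45*v^2 + 3.72*v - 3.34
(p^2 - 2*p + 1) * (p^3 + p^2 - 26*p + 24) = p^5 - p^4 - 27*p^3 + 77*p^2 - 74*p + 24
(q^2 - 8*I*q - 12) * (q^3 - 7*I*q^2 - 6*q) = q^5 - 15*I*q^4 - 74*q^3 + 132*I*q^2 + 72*q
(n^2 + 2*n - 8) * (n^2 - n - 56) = n^4 + n^3 - 66*n^2 - 104*n + 448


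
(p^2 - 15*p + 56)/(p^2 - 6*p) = (p^2 - 15*p + 56)/(p*(p - 6))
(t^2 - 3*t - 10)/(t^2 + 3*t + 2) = (t - 5)/(t + 1)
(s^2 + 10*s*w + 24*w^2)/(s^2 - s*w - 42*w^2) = (s + 4*w)/(s - 7*w)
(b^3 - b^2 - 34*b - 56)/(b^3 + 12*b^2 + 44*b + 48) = (b - 7)/(b + 6)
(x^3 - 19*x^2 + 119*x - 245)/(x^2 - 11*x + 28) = (x^2 - 12*x + 35)/(x - 4)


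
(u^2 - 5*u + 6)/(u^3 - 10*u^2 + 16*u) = (u - 3)/(u*(u - 8))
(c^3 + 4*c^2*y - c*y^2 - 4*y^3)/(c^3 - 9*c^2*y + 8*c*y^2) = (-c^2 - 5*c*y - 4*y^2)/(c*(-c + 8*y))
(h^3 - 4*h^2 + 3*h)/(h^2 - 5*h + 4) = h*(h - 3)/(h - 4)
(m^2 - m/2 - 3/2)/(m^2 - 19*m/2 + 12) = (m + 1)/(m - 8)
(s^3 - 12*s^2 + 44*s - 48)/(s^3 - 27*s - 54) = (s^2 - 6*s + 8)/(s^2 + 6*s + 9)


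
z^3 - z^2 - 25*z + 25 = (z - 5)*(z - 1)*(z + 5)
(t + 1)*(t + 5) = t^2 + 6*t + 5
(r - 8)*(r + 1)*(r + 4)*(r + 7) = r^4 + 4*r^3 - 57*r^2 - 284*r - 224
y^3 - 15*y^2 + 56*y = y*(y - 8)*(y - 7)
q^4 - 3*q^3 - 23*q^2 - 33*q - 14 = (q - 7)*(q + 1)^2*(q + 2)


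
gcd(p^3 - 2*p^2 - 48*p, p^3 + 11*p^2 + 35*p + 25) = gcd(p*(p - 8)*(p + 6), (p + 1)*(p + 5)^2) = 1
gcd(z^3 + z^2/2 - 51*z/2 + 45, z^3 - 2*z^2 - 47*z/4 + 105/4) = z^2 - 11*z/2 + 15/2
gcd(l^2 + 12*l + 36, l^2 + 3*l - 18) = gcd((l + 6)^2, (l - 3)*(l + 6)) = l + 6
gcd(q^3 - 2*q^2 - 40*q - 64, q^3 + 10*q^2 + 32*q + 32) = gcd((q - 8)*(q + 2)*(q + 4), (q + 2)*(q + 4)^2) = q^2 + 6*q + 8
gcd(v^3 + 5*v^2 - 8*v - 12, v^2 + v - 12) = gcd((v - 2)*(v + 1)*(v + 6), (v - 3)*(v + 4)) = 1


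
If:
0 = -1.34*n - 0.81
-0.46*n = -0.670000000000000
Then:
No Solution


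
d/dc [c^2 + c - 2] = 2*c + 1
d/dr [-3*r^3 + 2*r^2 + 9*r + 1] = -9*r^2 + 4*r + 9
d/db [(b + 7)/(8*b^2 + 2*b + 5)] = (8*b^2 + 2*b - 2*(b + 7)*(8*b + 1) + 5)/(8*b^2 + 2*b + 5)^2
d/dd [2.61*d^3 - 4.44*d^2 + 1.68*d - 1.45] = 7.83*d^2 - 8.88*d + 1.68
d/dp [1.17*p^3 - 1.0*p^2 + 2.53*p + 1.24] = 3.51*p^2 - 2.0*p + 2.53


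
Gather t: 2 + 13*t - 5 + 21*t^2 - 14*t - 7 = 21*t^2 - t - 10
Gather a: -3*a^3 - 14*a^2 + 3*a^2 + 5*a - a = -3*a^3 - 11*a^2 + 4*a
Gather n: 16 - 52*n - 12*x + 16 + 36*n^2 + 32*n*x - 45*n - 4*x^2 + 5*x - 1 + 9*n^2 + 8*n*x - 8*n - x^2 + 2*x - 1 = 45*n^2 + n*(40*x - 105) - 5*x^2 - 5*x + 30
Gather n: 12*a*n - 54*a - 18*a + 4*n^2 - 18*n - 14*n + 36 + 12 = -72*a + 4*n^2 + n*(12*a - 32) + 48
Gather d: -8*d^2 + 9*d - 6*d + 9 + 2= -8*d^2 + 3*d + 11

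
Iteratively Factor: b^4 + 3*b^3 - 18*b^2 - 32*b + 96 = (b + 4)*(b^3 - b^2 - 14*b + 24) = (b + 4)^2*(b^2 - 5*b + 6) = (b - 2)*(b + 4)^2*(b - 3)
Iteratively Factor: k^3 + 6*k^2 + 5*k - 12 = (k - 1)*(k^2 + 7*k + 12) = (k - 1)*(k + 4)*(k + 3)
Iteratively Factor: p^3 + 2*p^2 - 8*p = (p + 4)*(p^2 - 2*p) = p*(p + 4)*(p - 2)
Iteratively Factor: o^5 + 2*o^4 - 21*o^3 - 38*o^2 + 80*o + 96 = (o + 4)*(o^4 - 2*o^3 - 13*o^2 + 14*o + 24) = (o + 3)*(o + 4)*(o^3 - 5*o^2 + 2*o + 8) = (o - 2)*(o + 3)*(o + 4)*(o^2 - 3*o - 4) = (o - 2)*(o + 1)*(o + 3)*(o + 4)*(o - 4)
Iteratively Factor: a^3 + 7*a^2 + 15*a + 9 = (a + 1)*(a^2 + 6*a + 9) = (a + 1)*(a + 3)*(a + 3)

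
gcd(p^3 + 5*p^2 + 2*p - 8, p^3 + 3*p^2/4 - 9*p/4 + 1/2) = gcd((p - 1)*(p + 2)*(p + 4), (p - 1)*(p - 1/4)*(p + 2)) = p^2 + p - 2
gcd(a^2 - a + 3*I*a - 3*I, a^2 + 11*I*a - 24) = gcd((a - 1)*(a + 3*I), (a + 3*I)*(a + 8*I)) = a + 3*I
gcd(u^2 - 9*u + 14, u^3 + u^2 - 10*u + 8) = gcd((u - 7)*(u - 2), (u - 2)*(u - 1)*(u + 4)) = u - 2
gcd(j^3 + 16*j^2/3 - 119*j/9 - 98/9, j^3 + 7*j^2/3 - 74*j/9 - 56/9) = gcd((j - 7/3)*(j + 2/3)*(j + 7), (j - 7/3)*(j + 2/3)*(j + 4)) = j^2 - 5*j/3 - 14/9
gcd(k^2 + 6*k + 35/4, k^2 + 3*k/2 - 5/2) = k + 5/2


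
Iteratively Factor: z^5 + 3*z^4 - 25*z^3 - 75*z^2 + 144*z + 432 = (z - 4)*(z^4 + 7*z^3 + 3*z^2 - 63*z - 108) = (z - 4)*(z + 3)*(z^3 + 4*z^2 - 9*z - 36) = (z - 4)*(z - 3)*(z + 3)*(z^2 + 7*z + 12) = (z - 4)*(z - 3)*(z + 3)*(z + 4)*(z + 3)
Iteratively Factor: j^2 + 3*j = (j)*(j + 3)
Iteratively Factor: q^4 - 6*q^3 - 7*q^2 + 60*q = (q - 4)*(q^3 - 2*q^2 - 15*q) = (q - 4)*(q + 3)*(q^2 - 5*q) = (q - 5)*(q - 4)*(q + 3)*(q)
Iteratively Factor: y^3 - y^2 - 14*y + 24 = (y + 4)*(y^2 - 5*y + 6) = (y - 2)*(y + 4)*(y - 3)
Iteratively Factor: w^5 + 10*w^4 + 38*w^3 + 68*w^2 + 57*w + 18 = (w + 3)*(w^4 + 7*w^3 + 17*w^2 + 17*w + 6) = (w + 2)*(w + 3)*(w^3 + 5*w^2 + 7*w + 3) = (w + 2)*(w + 3)^2*(w^2 + 2*w + 1) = (w + 1)*(w + 2)*(w + 3)^2*(w + 1)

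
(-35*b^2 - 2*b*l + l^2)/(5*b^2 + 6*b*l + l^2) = (-7*b + l)/(b + l)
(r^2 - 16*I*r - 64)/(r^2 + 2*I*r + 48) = (r^2 - 16*I*r - 64)/(r^2 + 2*I*r + 48)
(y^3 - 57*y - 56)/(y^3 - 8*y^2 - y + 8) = (y + 7)/(y - 1)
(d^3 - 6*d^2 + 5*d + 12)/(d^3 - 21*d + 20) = (d^2 - 2*d - 3)/(d^2 + 4*d - 5)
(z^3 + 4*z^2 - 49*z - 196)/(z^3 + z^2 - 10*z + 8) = (z^2 - 49)/(z^2 - 3*z + 2)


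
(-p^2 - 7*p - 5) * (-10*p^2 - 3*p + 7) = 10*p^4 + 73*p^3 + 64*p^2 - 34*p - 35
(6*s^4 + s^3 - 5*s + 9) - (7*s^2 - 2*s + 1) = 6*s^4 + s^3 - 7*s^2 - 3*s + 8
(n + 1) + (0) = n + 1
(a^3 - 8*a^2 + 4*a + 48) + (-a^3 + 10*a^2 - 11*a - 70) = 2*a^2 - 7*a - 22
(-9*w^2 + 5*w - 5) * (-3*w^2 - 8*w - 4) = 27*w^4 + 57*w^3 + 11*w^2 + 20*w + 20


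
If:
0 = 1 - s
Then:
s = 1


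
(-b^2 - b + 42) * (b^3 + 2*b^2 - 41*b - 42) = -b^5 - 3*b^4 + 81*b^3 + 167*b^2 - 1680*b - 1764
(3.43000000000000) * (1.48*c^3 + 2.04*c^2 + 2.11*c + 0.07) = 5.0764*c^3 + 6.9972*c^2 + 7.2373*c + 0.2401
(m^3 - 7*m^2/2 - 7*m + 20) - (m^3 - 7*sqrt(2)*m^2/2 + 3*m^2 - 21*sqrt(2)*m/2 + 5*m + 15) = -13*m^2/2 + 7*sqrt(2)*m^2/2 - 12*m + 21*sqrt(2)*m/2 + 5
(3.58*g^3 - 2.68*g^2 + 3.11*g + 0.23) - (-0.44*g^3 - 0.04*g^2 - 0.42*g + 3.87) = 4.02*g^3 - 2.64*g^2 + 3.53*g - 3.64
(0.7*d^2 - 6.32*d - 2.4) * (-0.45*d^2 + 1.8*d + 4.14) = -0.315*d^4 + 4.104*d^3 - 7.398*d^2 - 30.4848*d - 9.936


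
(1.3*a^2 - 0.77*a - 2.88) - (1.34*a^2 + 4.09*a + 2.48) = -0.04*a^2 - 4.86*a - 5.36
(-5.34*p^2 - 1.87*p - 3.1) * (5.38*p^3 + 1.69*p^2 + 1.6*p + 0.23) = -28.7292*p^5 - 19.0852*p^4 - 28.3823*p^3 - 9.4592*p^2 - 5.3901*p - 0.713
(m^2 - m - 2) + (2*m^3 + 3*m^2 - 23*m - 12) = 2*m^3 + 4*m^2 - 24*m - 14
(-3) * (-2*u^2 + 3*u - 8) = 6*u^2 - 9*u + 24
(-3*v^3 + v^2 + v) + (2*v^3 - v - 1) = -v^3 + v^2 - 1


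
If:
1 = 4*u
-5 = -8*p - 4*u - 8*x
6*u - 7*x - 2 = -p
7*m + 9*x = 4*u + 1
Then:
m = 2/7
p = 1/2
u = 1/4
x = 0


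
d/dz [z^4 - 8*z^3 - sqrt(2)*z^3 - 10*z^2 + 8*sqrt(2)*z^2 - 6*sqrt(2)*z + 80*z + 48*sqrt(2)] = 4*z^3 - 24*z^2 - 3*sqrt(2)*z^2 - 20*z + 16*sqrt(2)*z - 6*sqrt(2) + 80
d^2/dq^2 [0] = 0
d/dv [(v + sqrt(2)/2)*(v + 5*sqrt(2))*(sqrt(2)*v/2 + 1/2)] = 3*sqrt(2)*v^2/2 + 12*v + 21*sqrt(2)/4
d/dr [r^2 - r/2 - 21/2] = 2*r - 1/2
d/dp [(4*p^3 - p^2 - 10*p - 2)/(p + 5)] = (8*p^3 + 59*p^2 - 10*p - 48)/(p^2 + 10*p + 25)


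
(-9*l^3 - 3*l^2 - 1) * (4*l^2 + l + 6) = -36*l^5 - 21*l^4 - 57*l^3 - 22*l^2 - l - 6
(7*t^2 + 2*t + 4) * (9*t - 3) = 63*t^3 - 3*t^2 + 30*t - 12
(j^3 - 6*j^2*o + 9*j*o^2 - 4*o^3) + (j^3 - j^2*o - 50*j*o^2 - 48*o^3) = 2*j^3 - 7*j^2*o - 41*j*o^2 - 52*o^3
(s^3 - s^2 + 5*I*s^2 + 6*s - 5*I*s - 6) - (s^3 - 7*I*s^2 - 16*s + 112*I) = -s^2 + 12*I*s^2 + 22*s - 5*I*s - 6 - 112*I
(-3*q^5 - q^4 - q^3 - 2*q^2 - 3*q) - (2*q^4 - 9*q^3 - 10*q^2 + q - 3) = -3*q^5 - 3*q^4 + 8*q^3 + 8*q^2 - 4*q + 3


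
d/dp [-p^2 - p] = -2*p - 1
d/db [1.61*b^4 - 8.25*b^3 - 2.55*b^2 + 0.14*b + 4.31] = 6.44*b^3 - 24.75*b^2 - 5.1*b + 0.14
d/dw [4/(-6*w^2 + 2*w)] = 2*(6*w - 1)/(w^2*(3*w - 1)^2)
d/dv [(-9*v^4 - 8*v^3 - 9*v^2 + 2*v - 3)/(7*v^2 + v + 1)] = (-126*v^5 - 83*v^4 - 52*v^3 - 47*v^2 + 24*v + 5)/(49*v^4 + 14*v^3 + 15*v^2 + 2*v + 1)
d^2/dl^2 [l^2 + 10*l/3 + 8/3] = 2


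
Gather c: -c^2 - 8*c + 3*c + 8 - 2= -c^2 - 5*c + 6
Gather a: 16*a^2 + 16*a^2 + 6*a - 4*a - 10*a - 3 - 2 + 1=32*a^2 - 8*a - 4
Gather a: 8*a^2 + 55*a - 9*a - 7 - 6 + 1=8*a^2 + 46*a - 12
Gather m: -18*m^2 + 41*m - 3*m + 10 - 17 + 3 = -18*m^2 + 38*m - 4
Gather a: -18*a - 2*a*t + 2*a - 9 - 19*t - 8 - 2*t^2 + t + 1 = a*(-2*t - 16) - 2*t^2 - 18*t - 16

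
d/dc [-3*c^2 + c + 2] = 1 - 6*c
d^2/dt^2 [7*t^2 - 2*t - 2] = 14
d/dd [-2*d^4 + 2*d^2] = -8*d^3 + 4*d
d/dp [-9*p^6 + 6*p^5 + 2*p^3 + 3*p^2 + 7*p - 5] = -54*p^5 + 30*p^4 + 6*p^2 + 6*p + 7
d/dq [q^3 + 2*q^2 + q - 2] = 3*q^2 + 4*q + 1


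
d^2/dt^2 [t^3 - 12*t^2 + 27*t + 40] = 6*t - 24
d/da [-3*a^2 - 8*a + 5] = -6*a - 8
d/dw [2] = 0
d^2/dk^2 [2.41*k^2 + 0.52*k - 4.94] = 4.82000000000000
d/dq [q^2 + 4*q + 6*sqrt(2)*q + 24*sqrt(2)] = 2*q + 4 + 6*sqrt(2)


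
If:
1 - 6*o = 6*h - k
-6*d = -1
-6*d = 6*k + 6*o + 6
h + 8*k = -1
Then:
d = 1/6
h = 57/55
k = -14/55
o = -301/330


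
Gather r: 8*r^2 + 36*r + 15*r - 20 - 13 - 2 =8*r^2 + 51*r - 35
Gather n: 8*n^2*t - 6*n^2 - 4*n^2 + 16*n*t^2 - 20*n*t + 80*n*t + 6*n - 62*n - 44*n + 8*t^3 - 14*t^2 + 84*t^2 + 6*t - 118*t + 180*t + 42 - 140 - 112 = n^2*(8*t - 10) + n*(16*t^2 + 60*t - 100) + 8*t^3 + 70*t^2 + 68*t - 210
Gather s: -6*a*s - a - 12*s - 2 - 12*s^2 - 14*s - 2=-a - 12*s^2 + s*(-6*a - 26) - 4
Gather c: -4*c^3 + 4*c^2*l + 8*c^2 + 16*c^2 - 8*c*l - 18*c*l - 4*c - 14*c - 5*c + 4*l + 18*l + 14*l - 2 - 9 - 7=-4*c^3 + c^2*(4*l + 24) + c*(-26*l - 23) + 36*l - 18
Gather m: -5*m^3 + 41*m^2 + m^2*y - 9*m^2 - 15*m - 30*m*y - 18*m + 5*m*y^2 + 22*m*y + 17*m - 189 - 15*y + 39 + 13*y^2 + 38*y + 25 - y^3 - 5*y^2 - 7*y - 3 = -5*m^3 + m^2*(y + 32) + m*(5*y^2 - 8*y - 16) - y^3 + 8*y^2 + 16*y - 128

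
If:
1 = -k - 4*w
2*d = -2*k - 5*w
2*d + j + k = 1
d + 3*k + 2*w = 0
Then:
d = 11/17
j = -4/17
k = -1/17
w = -4/17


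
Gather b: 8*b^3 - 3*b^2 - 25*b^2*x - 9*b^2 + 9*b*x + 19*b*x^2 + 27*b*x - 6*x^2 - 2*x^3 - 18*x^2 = 8*b^3 + b^2*(-25*x - 12) + b*(19*x^2 + 36*x) - 2*x^3 - 24*x^2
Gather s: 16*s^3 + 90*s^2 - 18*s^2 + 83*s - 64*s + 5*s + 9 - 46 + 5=16*s^3 + 72*s^2 + 24*s - 32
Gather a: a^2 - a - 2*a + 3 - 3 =a^2 - 3*a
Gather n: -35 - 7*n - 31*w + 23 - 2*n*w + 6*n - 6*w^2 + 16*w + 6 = n*(-2*w - 1) - 6*w^2 - 15*w - 6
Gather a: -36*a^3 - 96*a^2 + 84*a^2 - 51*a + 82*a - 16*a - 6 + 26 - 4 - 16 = -36*a^3 - 12*a^2 + 15*a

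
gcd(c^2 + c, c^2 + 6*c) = c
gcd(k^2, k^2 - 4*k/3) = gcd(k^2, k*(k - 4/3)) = k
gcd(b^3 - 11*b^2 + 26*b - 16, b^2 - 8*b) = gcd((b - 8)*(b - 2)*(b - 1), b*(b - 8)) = b - 8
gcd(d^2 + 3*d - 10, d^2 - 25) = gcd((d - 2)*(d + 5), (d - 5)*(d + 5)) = d + 5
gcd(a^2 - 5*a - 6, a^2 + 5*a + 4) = a + 1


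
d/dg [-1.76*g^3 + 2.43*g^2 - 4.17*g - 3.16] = -5.28*g^2 + 4.86*g - 4.17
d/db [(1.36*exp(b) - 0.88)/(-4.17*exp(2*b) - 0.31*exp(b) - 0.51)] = (5.6712*exp(2*b) - 7.3392*exp(b) - 0.9664)*exp(b)/(17.3889*exp(4*b) + 2.5854*exp(3*b) + 4.3495*exp(2*b) + 0.3162*exp(b) + 0.2601)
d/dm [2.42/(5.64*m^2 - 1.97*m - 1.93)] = (4.7674 - 27.2976*m)/(-5.64*m^2 + 1.97*m + 1.93)^2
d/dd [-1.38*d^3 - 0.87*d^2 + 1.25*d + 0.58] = -4.14*d^2 - 1.74*d + 1.25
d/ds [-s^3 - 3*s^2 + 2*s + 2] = -3*s^2 - 6*s + 2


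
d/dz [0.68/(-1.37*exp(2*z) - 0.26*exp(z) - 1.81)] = (1.8632*exp(z) + 0.1768)*exp(z)/(1.37*exp(2*z) + 0.26*exp(z) + 1.81)^2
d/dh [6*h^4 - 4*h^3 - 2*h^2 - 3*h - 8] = 24*h^3 - 12*h^2 - 4*h - 3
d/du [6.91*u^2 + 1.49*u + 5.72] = 13.82*u + 1.49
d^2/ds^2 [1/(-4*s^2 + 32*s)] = (s*(s - 8) - 4*(s - 4)^2)/(2*s^3*(s - 8)^3)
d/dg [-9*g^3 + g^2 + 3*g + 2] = -27*g^2 + 2*g + 3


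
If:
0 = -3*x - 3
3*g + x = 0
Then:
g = 1/3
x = -1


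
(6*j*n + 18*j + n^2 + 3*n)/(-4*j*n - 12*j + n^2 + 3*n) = (-6*j - n)/(4*j - n)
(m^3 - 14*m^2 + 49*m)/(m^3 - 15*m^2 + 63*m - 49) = m/(m - 1)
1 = 1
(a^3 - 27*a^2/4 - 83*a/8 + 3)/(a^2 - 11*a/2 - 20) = (8*a^2 + 10*a - 3)/(4*(2*a + 5))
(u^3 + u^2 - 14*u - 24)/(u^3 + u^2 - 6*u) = (u^2 - 2*u - 8)/(u*(u - 2))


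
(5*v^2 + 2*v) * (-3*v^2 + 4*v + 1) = -15*v^4 + 14*v^3 + 13*v^2 + 2*v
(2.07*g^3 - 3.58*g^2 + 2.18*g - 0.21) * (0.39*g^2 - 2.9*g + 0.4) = 0.8073*g^5 - 7.3992*g^4 + 12.0602*g^3 - 7.8359*g^2 + 1.481*g - 0.084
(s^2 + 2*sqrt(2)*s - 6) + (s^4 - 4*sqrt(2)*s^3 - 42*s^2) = s^4 - 4*sqrt(2)*s^3 - 41*s^2 + 2*sqrt(2)*s - 6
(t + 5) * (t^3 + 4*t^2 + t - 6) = t^4 + 9*t^3 + 21*t^2 - t - 30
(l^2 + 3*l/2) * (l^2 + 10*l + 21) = l^4 + 23*l^3/2 + 36*l^2 + 63*l/2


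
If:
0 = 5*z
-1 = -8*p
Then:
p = 1/8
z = 0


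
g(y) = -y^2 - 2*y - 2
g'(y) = -2*y - 2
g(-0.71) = -1.08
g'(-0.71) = -0.58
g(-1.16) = -1.03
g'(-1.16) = 0.32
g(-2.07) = -2.14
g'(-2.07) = 2.14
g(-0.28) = -1.52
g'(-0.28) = -1.44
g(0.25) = -2.56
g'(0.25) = -2.50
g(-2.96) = -4.84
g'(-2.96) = 3.92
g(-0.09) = -1.83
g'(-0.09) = -1.82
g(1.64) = -7.97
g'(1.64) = -5.28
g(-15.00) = -197.00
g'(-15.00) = 28.00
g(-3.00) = -5.00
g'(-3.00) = 4.00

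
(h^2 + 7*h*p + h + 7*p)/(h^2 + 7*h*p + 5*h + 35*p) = (h + 1)/(h + 5)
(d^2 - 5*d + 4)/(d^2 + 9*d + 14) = (d^2 - 5*d + 4)/(d^2 + 9*d + 14)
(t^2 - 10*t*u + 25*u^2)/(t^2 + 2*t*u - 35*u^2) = (t - 5*u)/(t + 7*u)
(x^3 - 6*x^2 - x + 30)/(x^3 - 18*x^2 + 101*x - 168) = (x^2 - 3*x - 10)/(x^2 - 15*x + 56)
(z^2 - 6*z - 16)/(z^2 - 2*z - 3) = (-z^2 + 6*z + 16)/(-z^2 + 2*z + 3)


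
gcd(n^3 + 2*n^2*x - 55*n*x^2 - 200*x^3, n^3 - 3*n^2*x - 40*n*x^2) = -n^2 + 3*n*x + 40*x^2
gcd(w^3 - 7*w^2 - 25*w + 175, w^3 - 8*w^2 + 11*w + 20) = w - 5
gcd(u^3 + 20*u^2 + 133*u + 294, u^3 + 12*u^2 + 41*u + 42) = u + 7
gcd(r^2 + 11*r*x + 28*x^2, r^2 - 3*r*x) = 1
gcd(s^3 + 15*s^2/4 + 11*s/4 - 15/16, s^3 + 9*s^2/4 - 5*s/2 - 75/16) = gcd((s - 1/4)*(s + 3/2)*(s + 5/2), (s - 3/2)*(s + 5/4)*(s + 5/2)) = s + 5/2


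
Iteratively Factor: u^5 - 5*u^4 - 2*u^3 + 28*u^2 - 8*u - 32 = (u - 4)*(u^4 - u^3 - 6*u^2 + 4*u + 8) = (u - 4)*(u - 2)*(u^3 + u^2 - 4*u - 4) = (u - 4)*(u - 2)*(u + 2)*(u^2 - u - 2) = (u - 4)*(u - 2)*(u + 1)*(u + 2)*(u - 2)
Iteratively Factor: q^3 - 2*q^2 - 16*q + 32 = (q - 4)*(q^2 + 2*q - 8) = (q - 4)*(q - 2)*(q + 4)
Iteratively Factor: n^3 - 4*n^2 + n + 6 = (n - 2)*(n^2 - 2*n - 3) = (n - 3)*(n - 2)*(n + 1)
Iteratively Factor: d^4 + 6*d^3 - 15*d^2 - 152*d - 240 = (d + 4)*(d^3 + 2*d^2 - 23*d - 60) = (d - 5)*(d + 4)*(d^2 + 7*d + 12) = (d - 5)*(d + 3)*(d + 4)*(d + 4)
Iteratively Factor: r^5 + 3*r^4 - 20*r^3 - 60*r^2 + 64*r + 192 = (r + 4)*(r^4 - r^3 - 16*r^2 + 4*r + 48) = (r - 4)*(r + 4)*(r^3 + 3*r^2 - 4*r - 12) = (r - 4)*(r + 2)*(r + 4)*(r^2 + r - 6) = (r - 4)*(r + 2)*(r + 3)*(r + 4)*(r - 2)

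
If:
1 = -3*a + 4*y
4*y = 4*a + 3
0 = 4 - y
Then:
No Solution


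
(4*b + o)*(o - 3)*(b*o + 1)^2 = 4*b^3*o^3 - 12*b^3*o^2 + b^2*o^4 - 3*b^2*o^3 + 8*b^2*o^2 - 24*b^2*o + 2*b*o^3 - 6*b*o^2 + 4*b*o - 12*b + o^2 - 3*o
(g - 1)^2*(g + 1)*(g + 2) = g^4 + g^3 - 3*g^2 - g + 2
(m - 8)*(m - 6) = m^2 - 14*m + 48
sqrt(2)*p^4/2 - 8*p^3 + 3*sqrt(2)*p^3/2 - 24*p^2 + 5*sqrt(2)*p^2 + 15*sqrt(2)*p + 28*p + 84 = (p + 3)*(p - 7*sqrt(2))*(p - 2*sqrt(2))*(sqrt(2)*p/2 + 1)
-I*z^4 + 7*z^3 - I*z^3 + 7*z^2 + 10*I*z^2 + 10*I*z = z*(z + 2*I)*(z + 5*I)*(-I*z - I)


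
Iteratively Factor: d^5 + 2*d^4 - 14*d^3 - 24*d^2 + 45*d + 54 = (d + 1)*(d^4 + d^3 - 15*d^2 - 9*d + 54) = (d + 1)*(d + 3)*(d^3 - 2*d^2 - 9*d + 18) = (d - 3)*(d + 1)*(d + 3)*(d^2 + d - 6) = (d - 3)*(d - 2)*(d + 1)*(d + 3)*(d + 3)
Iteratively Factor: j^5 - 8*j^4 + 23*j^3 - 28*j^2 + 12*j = (j - 1)*(j^4 - 7*j^3 + 16*j^2 - 12*j) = (j - 2)*(j - 1)*(j^3 - 5*j^2 + 6*j) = (j - 3)*(j - 2)*(j - 1)*(j^2 - 2*j) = (j - 3)*(j - 2)^2*(j - 1)*(j)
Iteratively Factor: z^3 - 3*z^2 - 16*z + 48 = (z + 4)*(z^2 - 7*z + 12) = (z - 4)*(z + 4)*(z - 3)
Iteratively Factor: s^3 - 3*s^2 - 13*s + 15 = (s - 1)*(s^2 - 2*s - 15) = (s - 5)*(s - 1)*(s + 3)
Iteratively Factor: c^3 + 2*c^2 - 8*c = (c - 2)*(c^2 + 4*c) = (c - 2)*(c + 4)*(c)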